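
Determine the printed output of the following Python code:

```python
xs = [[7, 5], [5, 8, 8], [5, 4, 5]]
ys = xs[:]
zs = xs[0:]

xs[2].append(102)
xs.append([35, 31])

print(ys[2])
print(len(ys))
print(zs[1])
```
[5, 4, 5, 102]
3
[5, 8, 8]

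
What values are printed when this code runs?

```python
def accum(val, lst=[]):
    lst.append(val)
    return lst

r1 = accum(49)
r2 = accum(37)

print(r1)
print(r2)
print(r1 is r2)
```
[49, 37]
[49, 37]
True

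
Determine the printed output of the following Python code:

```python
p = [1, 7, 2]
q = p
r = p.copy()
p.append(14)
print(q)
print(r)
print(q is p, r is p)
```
[1, 7, 2, 14]
[1, 7, 2]
True False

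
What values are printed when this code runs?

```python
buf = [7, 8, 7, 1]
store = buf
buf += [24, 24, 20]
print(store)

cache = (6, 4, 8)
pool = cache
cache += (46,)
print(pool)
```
[7, 8, 7, 1, 24, 24, 20]
(6, 4, 8)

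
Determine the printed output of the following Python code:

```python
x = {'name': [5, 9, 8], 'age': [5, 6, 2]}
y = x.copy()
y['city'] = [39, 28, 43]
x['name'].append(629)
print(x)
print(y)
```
{'name': [5, 9, 8, 629], 'age': [5, 6, 2]}
{'name': [5, 9, 8, 629], 'age': [5, 6, 2], 'city': [39, 28, 43]}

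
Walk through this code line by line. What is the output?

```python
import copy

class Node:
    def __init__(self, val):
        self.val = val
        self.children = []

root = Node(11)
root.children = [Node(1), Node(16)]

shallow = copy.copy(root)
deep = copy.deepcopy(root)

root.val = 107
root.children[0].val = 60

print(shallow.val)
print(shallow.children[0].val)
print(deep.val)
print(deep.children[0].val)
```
11
60
11
1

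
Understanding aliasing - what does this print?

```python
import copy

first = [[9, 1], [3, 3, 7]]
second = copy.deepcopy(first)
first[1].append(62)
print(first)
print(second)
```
[[9, 1], [3, 3, 7, 62]]
[[9, 1], [3, 3, 7]]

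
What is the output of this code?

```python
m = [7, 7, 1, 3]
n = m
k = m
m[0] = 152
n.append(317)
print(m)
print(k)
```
[152, 7, 1, 3, 317]
[152, 7, 1, 3, 317]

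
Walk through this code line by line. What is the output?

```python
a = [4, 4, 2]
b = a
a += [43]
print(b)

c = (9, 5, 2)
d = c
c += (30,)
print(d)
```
[4, 4, 2, 43]
(9, 5, 2)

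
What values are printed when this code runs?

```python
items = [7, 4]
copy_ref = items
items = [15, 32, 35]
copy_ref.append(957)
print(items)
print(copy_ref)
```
[15, 32, 35]
[7, 4, 957]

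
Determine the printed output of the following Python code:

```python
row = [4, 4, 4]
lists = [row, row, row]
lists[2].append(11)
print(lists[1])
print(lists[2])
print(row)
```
[4, 4, 4, 11]
[4, 4, 4, 11]
[4, 4, 4, 11]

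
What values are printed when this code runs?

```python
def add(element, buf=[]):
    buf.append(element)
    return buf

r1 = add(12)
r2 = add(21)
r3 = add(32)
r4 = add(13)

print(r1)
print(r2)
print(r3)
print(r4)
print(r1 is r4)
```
[12, 21, 32, 13]
[12, 21, 32, 13]
[12, 21, 32, 13]
[12, 21, 32, 13]
True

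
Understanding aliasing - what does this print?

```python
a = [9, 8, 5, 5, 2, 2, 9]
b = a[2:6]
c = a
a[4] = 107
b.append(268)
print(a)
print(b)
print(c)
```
[9, 8, 5, 5, 107, 2, 9]
[5, 5, 2, 2, 268]
[9, 8, 5, 5, 107, 2, 9]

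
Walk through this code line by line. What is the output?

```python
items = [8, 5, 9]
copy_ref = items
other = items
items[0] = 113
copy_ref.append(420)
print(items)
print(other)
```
[113, 5, 9, 420]
[113, 5, 9, 420]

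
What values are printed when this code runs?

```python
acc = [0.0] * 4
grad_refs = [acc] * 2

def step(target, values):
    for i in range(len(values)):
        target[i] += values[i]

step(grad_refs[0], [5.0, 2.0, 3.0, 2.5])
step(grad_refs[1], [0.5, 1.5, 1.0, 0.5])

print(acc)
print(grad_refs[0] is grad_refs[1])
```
[5.5, 3.5, 4.0, 3.0]
True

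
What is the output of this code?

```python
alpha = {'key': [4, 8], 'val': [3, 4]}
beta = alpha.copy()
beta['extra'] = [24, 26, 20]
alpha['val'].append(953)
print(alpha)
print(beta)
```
{'key': [4, 8], 'val': [3, 4, 953]}
{'key': [4, 8], 'val': [3, 4, 953], 'extra': [24, 26, 20]}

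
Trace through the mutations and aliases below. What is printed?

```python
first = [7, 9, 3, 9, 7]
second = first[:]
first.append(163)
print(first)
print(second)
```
[7, 9, 3, 9, 7, 163]
[7, 9, 3, 9, 7]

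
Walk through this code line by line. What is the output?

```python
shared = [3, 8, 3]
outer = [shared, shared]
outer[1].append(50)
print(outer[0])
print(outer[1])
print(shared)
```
[3, 8, 3, 50]
[3, 8, 3, 50]
[3, 8, 3, 50]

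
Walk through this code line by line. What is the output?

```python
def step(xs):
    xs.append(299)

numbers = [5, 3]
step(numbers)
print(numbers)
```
[5, 3, 299]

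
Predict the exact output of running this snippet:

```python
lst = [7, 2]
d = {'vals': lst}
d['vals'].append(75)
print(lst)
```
[7, 2, 75]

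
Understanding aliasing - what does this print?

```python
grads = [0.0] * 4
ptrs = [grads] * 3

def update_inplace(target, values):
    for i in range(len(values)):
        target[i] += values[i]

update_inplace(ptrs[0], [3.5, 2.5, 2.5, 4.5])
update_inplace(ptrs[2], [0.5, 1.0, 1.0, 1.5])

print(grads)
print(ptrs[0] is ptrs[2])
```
[4.0, 3.5, 3.5, 6.0]
True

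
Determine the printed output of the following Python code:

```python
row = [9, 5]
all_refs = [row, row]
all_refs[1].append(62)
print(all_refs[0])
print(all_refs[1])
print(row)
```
[9, 5, 62]
[9, 5, 62]
[9, 5, 62]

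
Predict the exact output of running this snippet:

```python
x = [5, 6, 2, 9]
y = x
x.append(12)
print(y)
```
[5, 6, 2, 9, 12]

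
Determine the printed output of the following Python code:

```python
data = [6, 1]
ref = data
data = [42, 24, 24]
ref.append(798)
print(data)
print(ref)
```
[42, 24, 24]
[6, 1, 798]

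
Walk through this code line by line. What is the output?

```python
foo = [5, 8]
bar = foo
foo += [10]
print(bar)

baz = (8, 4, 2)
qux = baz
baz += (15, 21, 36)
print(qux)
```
[5, 8, 10]
(8, 4, 2)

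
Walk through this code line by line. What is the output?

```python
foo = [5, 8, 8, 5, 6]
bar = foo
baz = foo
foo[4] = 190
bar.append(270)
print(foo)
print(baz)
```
[5, 8, 8, 5, 190, 270]
[5, 8, 8, 5, 190, 270]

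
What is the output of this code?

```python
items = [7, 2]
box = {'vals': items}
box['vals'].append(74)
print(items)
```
[7, 2, 74]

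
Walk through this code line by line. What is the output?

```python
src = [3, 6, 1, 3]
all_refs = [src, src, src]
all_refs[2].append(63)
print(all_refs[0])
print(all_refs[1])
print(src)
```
[3, 6, 1, 3, 63]
[3, 6, 1, 3, 63]
[3, 6, 1, 3, 63]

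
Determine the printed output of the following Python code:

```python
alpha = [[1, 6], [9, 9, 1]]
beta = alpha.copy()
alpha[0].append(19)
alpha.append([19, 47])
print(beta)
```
[[1, 6, 19], [9, 9, 1]]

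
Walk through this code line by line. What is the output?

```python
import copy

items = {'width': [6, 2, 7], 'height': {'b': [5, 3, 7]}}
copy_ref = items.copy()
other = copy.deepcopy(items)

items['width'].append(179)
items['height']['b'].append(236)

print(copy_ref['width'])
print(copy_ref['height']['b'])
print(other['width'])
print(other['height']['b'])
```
[6, 2, 7, 179]
[5, 3, 7, 236]
[6, 2, 7]
[5, 3, 7]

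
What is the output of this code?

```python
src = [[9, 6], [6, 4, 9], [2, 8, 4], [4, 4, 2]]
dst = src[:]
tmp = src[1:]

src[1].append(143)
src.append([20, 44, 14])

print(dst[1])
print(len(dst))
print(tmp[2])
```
[6, 4, 9, 143]
4
[4, 4, 2]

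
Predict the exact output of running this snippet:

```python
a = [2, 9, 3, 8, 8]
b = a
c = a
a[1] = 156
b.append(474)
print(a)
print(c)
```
[2, 156, 3, 8, 8, 474]
[2, 156, 3, 8, 8, 474]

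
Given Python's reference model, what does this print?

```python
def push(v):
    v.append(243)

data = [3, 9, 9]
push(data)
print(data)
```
[3, 9, 9, 243]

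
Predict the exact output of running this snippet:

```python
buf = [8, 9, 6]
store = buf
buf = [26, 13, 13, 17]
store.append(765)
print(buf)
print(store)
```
[26, 13, 13, 17]
[8, 9, 6, 765]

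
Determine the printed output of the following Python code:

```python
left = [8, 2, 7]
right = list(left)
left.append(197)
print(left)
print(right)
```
[8, 2, 7, 197]
[8, 2, 7]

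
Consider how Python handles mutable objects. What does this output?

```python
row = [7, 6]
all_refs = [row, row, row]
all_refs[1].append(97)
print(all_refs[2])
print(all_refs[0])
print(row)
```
[7, 6, 97]
[7, 6, 97]
[7, 6, 97]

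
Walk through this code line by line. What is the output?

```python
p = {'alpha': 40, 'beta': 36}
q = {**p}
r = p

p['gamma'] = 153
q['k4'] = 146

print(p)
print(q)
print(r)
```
{'alpha': 40, 'beta': 36, 'gamma': 153}
{'alpha': 40, 'beta': 36, 'k4': 146}
{'alpha': 40, 'beta': 36, 'gamma': 153}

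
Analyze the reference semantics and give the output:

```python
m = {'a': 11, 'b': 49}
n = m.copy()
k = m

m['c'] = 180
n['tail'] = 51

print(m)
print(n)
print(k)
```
{'a': 11, 'b': 49, 'c': 180}
{'a': 11, 'b': 49, 'tail': 51}
{'a': 11, 'b': 49, 'c': 180}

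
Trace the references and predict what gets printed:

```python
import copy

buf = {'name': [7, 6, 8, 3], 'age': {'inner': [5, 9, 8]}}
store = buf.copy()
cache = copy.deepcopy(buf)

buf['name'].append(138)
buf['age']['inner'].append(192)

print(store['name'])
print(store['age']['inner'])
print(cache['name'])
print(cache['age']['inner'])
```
[7, 6, 8, 3, 138]
[5, 9, 8, 192]
[7, 6, 8, 3]
[5, 9, 8]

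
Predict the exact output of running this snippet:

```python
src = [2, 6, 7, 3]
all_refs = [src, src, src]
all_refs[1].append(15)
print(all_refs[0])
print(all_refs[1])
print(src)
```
[2, 6, 7, 3, 15]
[2, 6, 7, 3, 15]
[2, 6, 7, 3, 15]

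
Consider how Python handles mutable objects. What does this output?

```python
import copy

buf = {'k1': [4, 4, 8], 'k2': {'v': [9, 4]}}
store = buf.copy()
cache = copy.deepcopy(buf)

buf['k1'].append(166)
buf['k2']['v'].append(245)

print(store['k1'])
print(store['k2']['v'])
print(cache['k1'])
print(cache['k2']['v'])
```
[4, 4, 8, 166]
[9, 4, 245]
[4, 4, 8]
[9, 4]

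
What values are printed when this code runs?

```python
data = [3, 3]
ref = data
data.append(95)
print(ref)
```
[3, 3, 95]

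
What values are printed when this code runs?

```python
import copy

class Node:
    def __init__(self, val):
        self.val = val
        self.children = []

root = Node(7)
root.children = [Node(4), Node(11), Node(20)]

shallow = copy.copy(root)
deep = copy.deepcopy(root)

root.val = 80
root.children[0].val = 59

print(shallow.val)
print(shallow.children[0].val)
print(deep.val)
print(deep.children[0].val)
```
7
59
7
4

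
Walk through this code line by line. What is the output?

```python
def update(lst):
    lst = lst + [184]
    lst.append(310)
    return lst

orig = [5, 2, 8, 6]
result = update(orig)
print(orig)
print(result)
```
[5, 2, 8, 6]
[5, 2, 8, 6, 184, 310]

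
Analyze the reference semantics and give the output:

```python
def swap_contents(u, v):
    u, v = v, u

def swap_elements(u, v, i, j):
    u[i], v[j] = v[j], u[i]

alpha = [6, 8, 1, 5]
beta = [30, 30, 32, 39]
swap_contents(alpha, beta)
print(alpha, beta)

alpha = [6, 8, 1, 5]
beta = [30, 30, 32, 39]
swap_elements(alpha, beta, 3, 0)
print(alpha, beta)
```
[6, 8, 1, 5] [30, 30, 32, 39]
[6, 8, 1, 30] [5, 30, 32, 39]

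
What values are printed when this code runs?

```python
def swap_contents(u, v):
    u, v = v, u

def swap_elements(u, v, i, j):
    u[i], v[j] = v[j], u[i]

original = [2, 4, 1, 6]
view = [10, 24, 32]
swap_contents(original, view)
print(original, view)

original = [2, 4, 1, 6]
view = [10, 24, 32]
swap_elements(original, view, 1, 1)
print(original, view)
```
[2, 4, 1, 6] [10, 24, 32]
[2, 24, 1, 6] [10, 4, 32]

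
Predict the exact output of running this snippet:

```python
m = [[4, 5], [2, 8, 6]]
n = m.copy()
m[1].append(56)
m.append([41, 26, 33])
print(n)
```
[[4, 5], [2, 8, 6, 56]]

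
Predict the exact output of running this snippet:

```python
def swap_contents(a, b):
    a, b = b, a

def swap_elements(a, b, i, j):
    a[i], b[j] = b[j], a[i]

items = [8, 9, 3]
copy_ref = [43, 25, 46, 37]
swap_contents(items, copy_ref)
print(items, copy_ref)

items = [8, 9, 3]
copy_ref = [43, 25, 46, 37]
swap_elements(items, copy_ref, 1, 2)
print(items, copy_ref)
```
[8, 9, 3] [43, 25, 46, 37]
[8, 46, 3] [43, 25, 9, 37]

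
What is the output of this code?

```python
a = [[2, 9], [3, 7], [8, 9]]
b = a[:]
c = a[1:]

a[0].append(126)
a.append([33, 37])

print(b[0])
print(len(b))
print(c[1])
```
[2, 9, 126]
3
[8, 9]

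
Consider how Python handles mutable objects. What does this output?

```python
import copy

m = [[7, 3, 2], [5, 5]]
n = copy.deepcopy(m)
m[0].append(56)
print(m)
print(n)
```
[[7, 3, 2, 56], [5, 5]]
[[7, 3, 2], [5, 5]]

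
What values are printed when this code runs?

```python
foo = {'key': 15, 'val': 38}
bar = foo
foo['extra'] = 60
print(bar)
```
{'key': 15, 'val': 38, 'extra': 60}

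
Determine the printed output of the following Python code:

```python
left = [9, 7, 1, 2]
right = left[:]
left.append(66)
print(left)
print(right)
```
[9, 7, 1, 2, 66]
[9, 7, 1, 2]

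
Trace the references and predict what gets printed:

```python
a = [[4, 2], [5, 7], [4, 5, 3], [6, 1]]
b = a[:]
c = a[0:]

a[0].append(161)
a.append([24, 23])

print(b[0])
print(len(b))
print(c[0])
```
[4, 2, 161]
4
[4, 2, 161]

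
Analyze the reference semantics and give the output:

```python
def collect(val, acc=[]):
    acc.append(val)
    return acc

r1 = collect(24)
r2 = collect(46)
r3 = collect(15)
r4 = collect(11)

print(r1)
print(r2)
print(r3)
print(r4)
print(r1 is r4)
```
[24, 46, 15, 11]
[24, 46, 15, 11]
[24, 46, 15, 11]
[24, 46, 15, 11]
True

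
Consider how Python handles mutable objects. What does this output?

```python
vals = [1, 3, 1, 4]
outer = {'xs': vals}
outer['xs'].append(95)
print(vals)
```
[1, 3, 1, 4, 95]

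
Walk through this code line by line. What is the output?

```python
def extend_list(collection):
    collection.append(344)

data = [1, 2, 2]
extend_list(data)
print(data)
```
[1, 2, 2, 344]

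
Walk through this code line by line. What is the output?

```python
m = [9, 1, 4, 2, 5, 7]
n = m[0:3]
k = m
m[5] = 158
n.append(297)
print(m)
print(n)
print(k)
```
[9, 1, 4, 2, 5, 158]
[9, 1, 4, 297]
[9, 1, 4, 2, 5, 158]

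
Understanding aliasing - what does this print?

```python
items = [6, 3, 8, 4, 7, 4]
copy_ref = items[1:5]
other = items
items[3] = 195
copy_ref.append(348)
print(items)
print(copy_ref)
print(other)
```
[6, 3, 8, 195, 7, 4]
[3, 8, 4, 7, 348]
[6, 3, 8, 195, 7, 4]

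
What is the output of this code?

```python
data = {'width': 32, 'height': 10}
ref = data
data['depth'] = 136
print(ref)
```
{'width': 32, 'height': 10, 'depth': 136}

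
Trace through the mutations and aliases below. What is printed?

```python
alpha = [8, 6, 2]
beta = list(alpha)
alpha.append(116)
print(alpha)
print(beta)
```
[8, 6, 2, 116]
[8, 6, 2]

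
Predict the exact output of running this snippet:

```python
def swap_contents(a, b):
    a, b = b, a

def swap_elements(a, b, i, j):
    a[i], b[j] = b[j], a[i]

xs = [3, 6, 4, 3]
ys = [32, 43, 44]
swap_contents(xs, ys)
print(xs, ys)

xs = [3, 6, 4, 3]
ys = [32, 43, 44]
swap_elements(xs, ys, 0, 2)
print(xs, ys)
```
[3, 6, 4, 3] [32, 43, 44]
[44, 6, 4, 3] [32, 43, 3]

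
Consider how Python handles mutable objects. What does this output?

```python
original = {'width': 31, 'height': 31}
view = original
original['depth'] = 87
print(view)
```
{'width': 31, 'height': 31, 'depth': 87}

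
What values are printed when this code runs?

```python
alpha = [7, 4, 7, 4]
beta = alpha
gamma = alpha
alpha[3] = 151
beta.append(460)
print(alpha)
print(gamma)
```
[7, 4, 7, 151, 460]
[7, 4, 7, 151, 460]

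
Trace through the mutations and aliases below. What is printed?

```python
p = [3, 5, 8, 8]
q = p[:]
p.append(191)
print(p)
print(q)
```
[3, 5, 8, 8, 191]
[3, 5, 8, 8]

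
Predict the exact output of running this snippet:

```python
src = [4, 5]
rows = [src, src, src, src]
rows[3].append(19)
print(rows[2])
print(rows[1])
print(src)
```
[4, 5, 19]
[4, 5, 19]
[4, 5, 19]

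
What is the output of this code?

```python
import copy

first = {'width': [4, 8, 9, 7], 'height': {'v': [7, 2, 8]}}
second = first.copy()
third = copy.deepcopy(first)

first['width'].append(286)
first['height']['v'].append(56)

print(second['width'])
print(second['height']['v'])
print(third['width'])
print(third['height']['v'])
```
[4, 8, 9, 7, 286]
[7, 2, 8, 56]
[4, 8, 9, 7]
[7, 2, 8]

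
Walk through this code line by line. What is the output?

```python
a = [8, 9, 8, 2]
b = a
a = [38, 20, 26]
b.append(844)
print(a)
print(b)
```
[38, 20, 26]
[8, 9, 8, 2, 844]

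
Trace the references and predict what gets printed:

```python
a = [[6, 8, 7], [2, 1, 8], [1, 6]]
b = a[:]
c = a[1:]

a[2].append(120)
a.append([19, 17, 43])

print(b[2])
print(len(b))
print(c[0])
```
[1, 6, 120]
3
[2, 1, 8]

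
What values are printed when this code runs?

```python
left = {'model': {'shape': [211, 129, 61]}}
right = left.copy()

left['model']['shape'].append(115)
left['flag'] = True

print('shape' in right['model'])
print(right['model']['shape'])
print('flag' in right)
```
True
[211, 129, 61, 115]
False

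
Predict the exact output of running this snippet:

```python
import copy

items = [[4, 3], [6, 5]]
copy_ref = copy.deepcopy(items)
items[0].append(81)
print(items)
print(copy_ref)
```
[[4, 3, 81], [6, 5]]
[[4, 3], [6, 5]]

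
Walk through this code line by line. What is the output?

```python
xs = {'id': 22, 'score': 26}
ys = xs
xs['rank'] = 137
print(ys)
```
{'id': 22, 'score': 26, 'rank': 137}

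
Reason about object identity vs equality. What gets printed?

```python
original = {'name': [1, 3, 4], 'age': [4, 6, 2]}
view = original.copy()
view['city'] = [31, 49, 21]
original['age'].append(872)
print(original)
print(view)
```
{'name': [1, 3, 4], 'age': [4, 6, 2, 872]}
{'name': [1, 3, 4], 'age': [4, 6, 2, 872], 'city': [31, 49, 21]}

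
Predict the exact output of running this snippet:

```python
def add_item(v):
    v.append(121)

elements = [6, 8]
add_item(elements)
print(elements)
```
[6, 8, 121]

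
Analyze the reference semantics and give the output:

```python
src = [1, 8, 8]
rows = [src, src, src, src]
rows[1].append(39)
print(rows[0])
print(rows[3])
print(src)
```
[1, 8, 8, 39]
[1, 8, 8, 39]
[1, 8, 8, 39]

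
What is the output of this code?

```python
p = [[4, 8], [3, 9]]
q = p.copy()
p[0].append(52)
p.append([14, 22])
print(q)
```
[[4, 8, 52], [3, 9]]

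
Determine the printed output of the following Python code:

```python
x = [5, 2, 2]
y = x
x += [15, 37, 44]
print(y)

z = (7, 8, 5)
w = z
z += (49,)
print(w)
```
[5, 2, 2, 15, 37, 44]
(7, 8, 5)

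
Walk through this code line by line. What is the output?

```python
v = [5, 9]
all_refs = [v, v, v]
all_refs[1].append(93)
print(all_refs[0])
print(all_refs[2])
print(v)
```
[5, 9, 93]
[5, 9, 93]
[5, 9, 93]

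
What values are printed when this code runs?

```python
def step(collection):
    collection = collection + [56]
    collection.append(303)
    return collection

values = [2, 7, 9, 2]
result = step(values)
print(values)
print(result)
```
[2, 7, 9, 2]
[2, 7, 9, 2, 56, 303]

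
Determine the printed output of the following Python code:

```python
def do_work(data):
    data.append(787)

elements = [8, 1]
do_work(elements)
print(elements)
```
[8, 1, 787]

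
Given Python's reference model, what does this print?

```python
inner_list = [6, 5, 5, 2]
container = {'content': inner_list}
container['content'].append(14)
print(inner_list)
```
[6, 5, 5, 2, 14]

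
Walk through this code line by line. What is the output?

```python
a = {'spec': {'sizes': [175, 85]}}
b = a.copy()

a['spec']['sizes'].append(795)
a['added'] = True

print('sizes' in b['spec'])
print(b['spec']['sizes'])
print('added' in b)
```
True
[175, 85, 795]
False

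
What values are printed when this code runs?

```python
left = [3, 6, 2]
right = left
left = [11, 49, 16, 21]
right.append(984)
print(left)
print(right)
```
[11, 49, 16, 21]
[3, 6, 2, 984]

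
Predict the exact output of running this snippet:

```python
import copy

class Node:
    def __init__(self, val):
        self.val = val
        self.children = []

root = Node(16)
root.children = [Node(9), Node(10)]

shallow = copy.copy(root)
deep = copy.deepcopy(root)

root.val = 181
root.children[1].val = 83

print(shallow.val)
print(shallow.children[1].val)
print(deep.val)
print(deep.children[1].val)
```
16
83
16
10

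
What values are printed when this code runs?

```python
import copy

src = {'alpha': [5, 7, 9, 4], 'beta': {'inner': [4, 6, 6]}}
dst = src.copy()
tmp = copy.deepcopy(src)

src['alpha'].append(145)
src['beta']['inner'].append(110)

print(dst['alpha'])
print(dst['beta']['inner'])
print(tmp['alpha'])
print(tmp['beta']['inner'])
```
[5, 7, 9, 4, 145]
[4, 6, 6, 110]
[5, 7, 9, 4]
[4, 6, 6]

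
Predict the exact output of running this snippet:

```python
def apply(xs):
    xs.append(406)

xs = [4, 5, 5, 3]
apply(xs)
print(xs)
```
[4, 5, 5, 3, 406]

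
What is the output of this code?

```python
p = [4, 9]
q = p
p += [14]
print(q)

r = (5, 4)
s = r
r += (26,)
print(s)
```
[4, 9, 14]
(5, 4)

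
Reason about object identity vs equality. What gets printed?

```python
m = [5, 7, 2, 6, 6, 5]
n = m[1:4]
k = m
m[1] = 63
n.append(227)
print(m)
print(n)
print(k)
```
[5, 63, 2, 6, 6, 5]
[7, 2, 6, 227]
[5, 63, 2, 6, 6, 5]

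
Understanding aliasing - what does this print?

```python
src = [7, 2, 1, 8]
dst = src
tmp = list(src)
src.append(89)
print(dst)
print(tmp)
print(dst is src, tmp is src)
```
[7, 2, 1, 8, 89]
[7, 2, 1, 8]
True False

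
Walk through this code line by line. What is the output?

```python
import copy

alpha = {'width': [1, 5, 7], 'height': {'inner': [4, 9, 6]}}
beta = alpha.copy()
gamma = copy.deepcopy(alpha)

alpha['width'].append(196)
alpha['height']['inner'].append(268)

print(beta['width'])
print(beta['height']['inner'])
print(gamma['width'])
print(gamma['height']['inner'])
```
[1, 5, 7, 196]
[4, 9, 6, 268]
[1, 5, 7]
[4, 9, 6]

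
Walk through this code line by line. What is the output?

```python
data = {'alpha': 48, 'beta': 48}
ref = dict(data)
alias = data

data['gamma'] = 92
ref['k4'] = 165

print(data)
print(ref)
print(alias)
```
{'alpha': 48, 'beta': 48, 'gamma': 92}
{'alpha': 48, 'beta': 48, 'k4': 165}
{'alpha': 48, 'beta': 48, 'gamma': 92}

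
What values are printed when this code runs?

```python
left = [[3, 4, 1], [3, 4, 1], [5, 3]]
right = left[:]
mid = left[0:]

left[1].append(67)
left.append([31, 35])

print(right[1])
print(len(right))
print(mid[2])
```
[3, 4, 1, 67]
3
[5, 3]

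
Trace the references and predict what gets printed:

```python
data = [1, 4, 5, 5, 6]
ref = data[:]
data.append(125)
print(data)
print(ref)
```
[1, 4, 5, 5, 6, 125]
[1, 4, 5, 5, 6]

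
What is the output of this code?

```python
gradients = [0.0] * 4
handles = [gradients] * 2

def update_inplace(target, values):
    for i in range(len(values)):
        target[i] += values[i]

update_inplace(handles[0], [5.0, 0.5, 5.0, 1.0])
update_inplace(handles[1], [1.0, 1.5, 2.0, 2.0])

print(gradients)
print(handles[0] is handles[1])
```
[6.0, 2.0, 7.0, 3.0]
True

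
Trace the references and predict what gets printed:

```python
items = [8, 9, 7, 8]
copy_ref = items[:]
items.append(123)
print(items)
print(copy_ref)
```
[8, 9, 7, 8, 123]
[8, 9, 7, 8]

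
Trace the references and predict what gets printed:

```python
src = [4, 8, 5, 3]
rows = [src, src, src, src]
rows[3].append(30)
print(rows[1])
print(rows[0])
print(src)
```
[4, 8, 5, 3, 30]
[4, 8, 5, 3, 30]
[4, 8, 5, 3, 30]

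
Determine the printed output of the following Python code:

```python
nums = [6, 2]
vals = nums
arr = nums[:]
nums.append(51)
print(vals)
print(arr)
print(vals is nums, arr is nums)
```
[6, 2, 51]
[6, 2]
True False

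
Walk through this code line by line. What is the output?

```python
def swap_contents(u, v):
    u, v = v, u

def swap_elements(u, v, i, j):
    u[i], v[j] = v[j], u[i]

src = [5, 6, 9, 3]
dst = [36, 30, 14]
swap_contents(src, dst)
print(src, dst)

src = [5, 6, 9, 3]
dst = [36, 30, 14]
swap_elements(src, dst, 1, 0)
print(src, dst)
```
[5, 6, 9, 3] [36, 30, 14]
[5, 36, 9, 3] [6, 30, 14]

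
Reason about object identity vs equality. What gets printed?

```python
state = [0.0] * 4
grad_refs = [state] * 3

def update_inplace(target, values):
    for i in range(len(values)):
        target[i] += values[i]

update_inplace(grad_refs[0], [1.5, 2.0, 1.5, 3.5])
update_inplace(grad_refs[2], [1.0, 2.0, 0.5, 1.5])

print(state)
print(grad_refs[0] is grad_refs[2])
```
[2.5, 4.0, 2.0, 5.0]
True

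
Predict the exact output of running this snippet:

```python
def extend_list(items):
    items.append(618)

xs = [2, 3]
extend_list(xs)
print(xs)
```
[2, 3, 618]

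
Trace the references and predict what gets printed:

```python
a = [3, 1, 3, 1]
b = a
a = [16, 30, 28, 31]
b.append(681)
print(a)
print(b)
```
[16, 30, 28, 31]
[3, 1, 3, 1, 681]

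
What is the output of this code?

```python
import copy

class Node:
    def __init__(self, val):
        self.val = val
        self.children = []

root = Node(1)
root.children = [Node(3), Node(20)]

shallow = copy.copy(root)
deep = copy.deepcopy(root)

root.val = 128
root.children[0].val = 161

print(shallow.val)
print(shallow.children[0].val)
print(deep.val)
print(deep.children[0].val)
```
1
161
1
3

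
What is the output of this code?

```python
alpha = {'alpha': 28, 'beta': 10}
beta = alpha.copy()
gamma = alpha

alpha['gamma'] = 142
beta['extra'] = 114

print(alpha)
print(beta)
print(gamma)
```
{'alpha': 28, 'beta': 10, 'gamma': 142}
{'alpha': 28, 'beta': 10, 'extra': 114}
{'alpha': 28, 'beta': 10, 'gamma': 142}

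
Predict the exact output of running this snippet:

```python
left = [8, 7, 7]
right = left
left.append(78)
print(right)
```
[8, 7, 7, 78]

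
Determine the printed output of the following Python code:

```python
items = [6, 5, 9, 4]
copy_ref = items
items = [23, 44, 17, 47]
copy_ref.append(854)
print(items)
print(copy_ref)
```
[23, 44, 17, 47]
[6, 5, 9, 4, 854]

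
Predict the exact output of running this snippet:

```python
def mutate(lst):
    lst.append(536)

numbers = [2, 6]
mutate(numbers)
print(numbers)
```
[2, 6, 536]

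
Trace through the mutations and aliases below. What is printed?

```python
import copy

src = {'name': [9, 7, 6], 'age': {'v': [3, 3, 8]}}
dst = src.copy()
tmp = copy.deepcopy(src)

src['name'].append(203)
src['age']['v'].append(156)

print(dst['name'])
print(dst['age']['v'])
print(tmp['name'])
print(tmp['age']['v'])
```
[9, 7, 6, 203]
[3, 3, 8, 156]
[9, 7, 6]
[3, 3, 8]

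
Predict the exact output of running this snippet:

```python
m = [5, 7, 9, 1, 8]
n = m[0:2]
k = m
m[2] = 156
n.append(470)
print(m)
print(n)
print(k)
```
[5, 7, 156, 1, 8]
[5, 7, 470]
[5, 7, 156, 1, 8]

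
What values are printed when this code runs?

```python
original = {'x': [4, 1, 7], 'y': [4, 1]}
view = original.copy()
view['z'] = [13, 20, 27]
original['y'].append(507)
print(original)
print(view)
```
{'x': [4, 1, 7], 'y': [4, 1, 507]}
{'x': [4, 1, 7], 'y': [4, 1, 507], 'z': [13, 20, 27]}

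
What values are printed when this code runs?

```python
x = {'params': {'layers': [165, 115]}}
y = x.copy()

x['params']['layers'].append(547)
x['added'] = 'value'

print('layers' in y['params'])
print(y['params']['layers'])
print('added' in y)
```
True
[165, 115, 547]
False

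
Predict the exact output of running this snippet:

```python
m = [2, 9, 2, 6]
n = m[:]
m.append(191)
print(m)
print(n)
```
[2, 9, 2, 6, 191]
[2, 9, 2, 6]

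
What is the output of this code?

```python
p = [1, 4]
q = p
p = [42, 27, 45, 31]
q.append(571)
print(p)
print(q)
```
[42, 27, 45, 31]
[1, 4, 571]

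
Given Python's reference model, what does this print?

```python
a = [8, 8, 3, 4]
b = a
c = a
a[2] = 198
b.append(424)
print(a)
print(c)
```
[8, 8, 198, 4, 424]
[8, 8, 198, 4, 424]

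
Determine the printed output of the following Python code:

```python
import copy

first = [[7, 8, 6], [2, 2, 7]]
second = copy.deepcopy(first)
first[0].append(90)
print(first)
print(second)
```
[[7, 8, 6, 90], [2, 2, 7]]
[[7, 8, 6], [2, 2, 7]]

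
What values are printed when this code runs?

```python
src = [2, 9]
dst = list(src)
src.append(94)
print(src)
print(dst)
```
[2, 9, 94]
[2, 9]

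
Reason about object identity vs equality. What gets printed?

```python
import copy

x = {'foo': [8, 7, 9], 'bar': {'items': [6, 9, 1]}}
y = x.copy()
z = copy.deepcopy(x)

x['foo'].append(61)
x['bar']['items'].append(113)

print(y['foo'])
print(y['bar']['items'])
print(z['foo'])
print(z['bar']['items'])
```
[8, 7, 9, 61]
[6, 9, 1, 113]
[8, 7, 9]
[6, 9, 1]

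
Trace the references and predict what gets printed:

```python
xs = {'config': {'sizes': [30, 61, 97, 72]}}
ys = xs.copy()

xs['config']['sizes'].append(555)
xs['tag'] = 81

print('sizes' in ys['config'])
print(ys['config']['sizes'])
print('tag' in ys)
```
True
[30, 61, 97, 72, 555]
False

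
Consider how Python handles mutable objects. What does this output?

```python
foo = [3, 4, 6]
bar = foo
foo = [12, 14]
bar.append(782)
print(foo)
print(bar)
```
[12, 14]
[3, 4, 6, 782]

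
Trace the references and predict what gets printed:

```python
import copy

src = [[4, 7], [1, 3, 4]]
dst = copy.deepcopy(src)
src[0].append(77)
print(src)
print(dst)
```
[[4, 7, 77], [1, 3, 4]]
[[4, 7], [1, 3, 4]]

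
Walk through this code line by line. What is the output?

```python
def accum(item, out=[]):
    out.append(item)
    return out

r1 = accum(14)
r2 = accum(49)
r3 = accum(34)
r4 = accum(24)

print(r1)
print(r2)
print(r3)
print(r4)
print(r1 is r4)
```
[14, 49, 34, 24]
[14, 49, 34, 24]
[14, 49, 34, 24]
[14, 49, 34, 24]
True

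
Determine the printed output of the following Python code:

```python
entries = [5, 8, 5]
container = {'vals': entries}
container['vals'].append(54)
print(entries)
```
[5, 8, 5, 54]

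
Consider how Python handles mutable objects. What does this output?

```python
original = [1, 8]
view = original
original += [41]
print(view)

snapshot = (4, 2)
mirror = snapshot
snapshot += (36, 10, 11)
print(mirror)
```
[1, 8, 41]
(4, 2)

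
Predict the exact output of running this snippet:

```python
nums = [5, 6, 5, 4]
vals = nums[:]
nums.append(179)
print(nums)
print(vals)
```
[5, 6, 5, 4, 179]
[5, 6, 5, 4]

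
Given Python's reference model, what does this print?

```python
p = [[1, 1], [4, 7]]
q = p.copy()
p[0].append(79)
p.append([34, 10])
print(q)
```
[[1, 1, 79], [4, 7]]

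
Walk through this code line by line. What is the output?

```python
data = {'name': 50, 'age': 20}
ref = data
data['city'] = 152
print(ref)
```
{'name': 50, 'age': 20, 'city': 152}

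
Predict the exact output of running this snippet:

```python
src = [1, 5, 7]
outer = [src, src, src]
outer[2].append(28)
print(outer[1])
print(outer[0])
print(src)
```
[1, 5, 7, 28]
[1, 5, 7, 28]
[1, 5, 7, 28]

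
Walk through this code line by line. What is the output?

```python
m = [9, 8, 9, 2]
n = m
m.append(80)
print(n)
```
[9, 8, 9, 2, 80]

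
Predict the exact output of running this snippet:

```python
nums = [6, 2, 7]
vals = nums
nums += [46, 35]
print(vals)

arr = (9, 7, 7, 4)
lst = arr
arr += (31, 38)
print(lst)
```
[6, 2, 7, 46, 35]
(9, 7, 7, 4)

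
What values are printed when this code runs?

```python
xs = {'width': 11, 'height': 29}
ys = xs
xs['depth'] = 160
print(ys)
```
{'width': 11, 'height': 29, 'depth': 160}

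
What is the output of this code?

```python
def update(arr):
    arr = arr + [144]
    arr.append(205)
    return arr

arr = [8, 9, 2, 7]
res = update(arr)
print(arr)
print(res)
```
[8, 9, 2, 7]
[8, 9, 2, 7, 144, 205]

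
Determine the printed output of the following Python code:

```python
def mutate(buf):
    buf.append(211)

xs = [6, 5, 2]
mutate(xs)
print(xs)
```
[6, 5, 2, 211]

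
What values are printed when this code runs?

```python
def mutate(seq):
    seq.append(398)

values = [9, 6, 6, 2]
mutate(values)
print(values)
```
[9, 6, 6, 2, 398]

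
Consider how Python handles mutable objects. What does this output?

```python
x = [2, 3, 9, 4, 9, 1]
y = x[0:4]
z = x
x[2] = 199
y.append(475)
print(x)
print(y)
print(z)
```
[2, 3, 199, 4, 9, 1]
[2, 3, 9, 4, 475]
[2, 3, 199, 4, 9, 1]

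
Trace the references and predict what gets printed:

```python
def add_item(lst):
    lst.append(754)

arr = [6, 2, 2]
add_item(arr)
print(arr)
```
[6, 2, 2, 754]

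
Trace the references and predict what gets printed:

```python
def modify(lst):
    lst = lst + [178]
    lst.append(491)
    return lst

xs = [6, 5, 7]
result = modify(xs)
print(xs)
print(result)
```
[6, 5, 7]
[6, 5, 7, 178, 491]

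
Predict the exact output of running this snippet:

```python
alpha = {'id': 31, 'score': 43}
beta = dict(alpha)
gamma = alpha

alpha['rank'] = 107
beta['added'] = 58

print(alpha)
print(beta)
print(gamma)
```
{'id': 31, 'score': 43, 'rank': 107}
{'id': 31, 'score': 43, 'added': 58}
{'id': 31, 'score': 43, 'rank': 107}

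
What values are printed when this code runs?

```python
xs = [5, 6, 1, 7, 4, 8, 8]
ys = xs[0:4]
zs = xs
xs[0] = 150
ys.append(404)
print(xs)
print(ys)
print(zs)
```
[150, 6, 1, 7, 4, 8, 8]
[5, 6, 1, 7, 404]
[150, 6, 1, 7, 4, 8, 8]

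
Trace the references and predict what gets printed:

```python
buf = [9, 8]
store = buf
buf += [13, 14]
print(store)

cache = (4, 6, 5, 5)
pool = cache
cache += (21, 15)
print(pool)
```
[9, 8, 13, 14]
(4, 6, 5, 5)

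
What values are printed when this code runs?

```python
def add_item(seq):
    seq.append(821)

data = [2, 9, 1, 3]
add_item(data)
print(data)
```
[2, 9, 1, 3, 821]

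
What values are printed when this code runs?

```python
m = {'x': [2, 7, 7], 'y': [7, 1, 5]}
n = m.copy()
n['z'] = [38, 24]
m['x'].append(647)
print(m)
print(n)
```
{'x': [2, 7, 7, 647], 'y': [7, 1, 5]}
{'x': [2, 7, 7, 647], 'y': [7, 1, 5], 'z': [38, 24]}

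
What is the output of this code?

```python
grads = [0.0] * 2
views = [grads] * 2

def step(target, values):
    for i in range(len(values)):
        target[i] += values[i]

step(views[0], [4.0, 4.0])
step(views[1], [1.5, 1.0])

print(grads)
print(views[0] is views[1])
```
[5.5, 5.0]
True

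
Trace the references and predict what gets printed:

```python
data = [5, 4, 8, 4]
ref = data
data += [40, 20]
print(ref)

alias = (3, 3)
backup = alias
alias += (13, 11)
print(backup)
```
[5, 4, 8, 4, 40, 20]
(3, 3)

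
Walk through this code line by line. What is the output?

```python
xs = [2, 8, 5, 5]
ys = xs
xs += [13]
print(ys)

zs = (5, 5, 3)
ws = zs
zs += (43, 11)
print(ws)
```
[2, 8, 5, 5, 13]
(5, 5, 3)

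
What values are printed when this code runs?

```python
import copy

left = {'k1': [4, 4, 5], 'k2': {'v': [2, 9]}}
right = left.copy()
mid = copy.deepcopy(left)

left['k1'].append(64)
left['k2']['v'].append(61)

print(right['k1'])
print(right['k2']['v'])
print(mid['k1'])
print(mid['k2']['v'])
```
[4, 4, 5, 64]
[2, 9, 61]
[4, 4, 5]
[2, 9]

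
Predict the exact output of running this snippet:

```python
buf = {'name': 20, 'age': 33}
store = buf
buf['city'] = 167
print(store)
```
{'name': 20, 'age': 33, 'city': 167}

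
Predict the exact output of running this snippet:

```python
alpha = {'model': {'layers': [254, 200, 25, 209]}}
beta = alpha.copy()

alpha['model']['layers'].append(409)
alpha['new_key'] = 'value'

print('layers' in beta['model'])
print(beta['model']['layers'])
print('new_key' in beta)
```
True
[254, 200, 25, 209, 409]
False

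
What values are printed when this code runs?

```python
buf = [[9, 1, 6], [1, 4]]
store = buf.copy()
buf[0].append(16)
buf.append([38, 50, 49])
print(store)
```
[[9, 1, 6, 16], [1, 4]]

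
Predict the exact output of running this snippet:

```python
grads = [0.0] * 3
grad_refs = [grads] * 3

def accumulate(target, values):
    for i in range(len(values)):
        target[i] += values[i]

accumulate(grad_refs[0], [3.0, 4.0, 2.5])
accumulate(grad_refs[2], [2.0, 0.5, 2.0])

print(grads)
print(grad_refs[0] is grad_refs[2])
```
[5.0, 4.5, 4.5]
True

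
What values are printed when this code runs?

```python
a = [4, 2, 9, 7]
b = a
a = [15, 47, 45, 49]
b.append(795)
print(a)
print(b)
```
[15, 47, 45, 49]
[4, 2, 9, 7, 795]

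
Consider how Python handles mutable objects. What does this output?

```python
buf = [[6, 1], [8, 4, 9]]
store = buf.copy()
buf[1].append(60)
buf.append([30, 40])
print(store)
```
[[6, 1], [8, 4, 9, 60]]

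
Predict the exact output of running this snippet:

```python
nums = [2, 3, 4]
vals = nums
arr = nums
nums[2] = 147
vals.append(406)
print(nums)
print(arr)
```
[2, 3, 147, 406]
[2, 3, 147, 406]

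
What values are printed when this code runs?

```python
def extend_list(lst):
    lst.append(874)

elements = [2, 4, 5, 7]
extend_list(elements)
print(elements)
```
[2, 4, 5, 7, 874]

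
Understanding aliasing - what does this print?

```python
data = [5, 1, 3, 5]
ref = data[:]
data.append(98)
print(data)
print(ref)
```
[5, 1, 3, 5, 98]
[5, 1, 3, 5]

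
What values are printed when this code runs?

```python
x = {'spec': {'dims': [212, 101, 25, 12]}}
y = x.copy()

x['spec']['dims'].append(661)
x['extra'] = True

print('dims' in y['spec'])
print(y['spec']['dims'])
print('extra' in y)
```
True
[212, 101, 25, 12, 661]
False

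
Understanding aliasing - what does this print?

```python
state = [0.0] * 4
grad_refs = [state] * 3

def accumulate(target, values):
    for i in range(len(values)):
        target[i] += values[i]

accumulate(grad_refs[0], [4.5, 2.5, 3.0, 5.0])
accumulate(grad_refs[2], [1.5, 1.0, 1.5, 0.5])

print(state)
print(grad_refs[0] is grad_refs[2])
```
[6.0, 3.5, 4.5, 5.5]
True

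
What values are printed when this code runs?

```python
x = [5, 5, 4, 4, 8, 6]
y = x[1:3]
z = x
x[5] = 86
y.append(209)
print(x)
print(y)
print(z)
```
[5, 5, 4, 4, 8, 86]
[5, 4, 209]
[5, 5, 4, 4, 8, 86]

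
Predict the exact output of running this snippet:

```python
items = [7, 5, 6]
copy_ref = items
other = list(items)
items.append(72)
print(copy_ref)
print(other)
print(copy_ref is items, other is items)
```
[7, 5, 6, 72]
[7, 5, 6]
True False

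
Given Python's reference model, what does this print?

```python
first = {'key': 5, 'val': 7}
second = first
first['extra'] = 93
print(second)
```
{'key': 5, 'val': 7, 'extra': 93}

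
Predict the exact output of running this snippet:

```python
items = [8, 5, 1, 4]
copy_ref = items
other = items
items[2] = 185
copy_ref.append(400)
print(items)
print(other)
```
[8, 5, 185, 4, 400]
[8, 5, 185, 4, 400]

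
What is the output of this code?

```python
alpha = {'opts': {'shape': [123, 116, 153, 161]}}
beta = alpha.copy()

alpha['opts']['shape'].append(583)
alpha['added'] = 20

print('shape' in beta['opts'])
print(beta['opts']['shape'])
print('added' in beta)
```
True
[123, 116, 153, 161, 583]
False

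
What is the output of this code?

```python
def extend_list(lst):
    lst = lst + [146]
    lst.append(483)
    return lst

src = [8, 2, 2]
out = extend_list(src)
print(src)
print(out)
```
[8, 2, 2]
[8, 2, 2, 146, 483]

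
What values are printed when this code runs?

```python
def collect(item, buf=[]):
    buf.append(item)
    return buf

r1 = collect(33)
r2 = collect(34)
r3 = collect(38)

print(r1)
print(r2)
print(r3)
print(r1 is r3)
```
[33, 34, 38]
[33, 34, 38]
[33, 34, 38]
True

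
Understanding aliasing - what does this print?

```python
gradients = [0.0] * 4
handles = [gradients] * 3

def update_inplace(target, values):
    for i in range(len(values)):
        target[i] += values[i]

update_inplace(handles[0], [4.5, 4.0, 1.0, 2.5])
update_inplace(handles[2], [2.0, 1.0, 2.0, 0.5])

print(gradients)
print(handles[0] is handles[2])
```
[6.5, 5.0, 3.0, 3.0]
True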